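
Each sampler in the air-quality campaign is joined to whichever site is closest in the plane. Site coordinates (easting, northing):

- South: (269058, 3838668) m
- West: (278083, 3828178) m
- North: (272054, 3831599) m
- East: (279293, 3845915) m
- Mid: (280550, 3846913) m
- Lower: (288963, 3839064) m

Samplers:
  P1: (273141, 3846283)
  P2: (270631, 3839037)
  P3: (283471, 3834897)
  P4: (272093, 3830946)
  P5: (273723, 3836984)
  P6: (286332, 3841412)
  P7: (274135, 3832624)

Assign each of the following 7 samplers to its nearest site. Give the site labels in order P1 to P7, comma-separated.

East, South, Lower, North, South, Lower, North

P1 → East (d²=37982528.00)
P2 → South (d²=2610490.00)
P3 → Lower (d²=47525953.00)
P4 → North (d²=427930.00)
P5 → South (d²=24598081.00)
P6 → Lower (d²=12435265.00)
P7 → North (d²=5381186.00)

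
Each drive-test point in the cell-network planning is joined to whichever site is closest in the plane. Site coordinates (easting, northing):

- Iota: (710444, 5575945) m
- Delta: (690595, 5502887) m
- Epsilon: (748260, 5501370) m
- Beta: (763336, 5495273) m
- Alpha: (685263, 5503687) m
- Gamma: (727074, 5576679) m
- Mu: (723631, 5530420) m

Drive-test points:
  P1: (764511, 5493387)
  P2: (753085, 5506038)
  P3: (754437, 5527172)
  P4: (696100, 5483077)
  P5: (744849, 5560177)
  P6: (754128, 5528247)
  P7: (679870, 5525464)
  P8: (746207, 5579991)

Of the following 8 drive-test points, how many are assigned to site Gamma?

P1 → Beta
P2 → Epsilon
P3 → Epsilon
P4 → Delta
P5 → Gamma
P6 → Epsilon
P7 → Alpha
P8 → Gamma
2 of the 8 go to Gamma.

2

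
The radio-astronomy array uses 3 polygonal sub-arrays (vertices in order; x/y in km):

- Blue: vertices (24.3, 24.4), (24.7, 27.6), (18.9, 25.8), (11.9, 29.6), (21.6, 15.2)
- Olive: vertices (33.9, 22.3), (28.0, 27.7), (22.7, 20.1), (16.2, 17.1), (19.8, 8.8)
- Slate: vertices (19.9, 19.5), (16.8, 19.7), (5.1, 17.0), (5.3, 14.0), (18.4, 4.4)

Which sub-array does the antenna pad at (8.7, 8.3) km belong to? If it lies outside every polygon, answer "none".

Cast a ray rightward from (8.7, 8.3). For each polygon, the edges (by vertex number in listed order) whose endpoints lie on opposite sides of y = 8.3, where each meets that height, and whether that is right or left of the point:
Blue: no edge straddles that height → 0 crossings.
Olive: no edge straddles that height → 0 crossings.
Slate: 4–5 at x≈13.08 (right), 5–1 at x≈18.79 (right) → 2 crossings.
All counts are even, so the point lies outside every listed polygon.

none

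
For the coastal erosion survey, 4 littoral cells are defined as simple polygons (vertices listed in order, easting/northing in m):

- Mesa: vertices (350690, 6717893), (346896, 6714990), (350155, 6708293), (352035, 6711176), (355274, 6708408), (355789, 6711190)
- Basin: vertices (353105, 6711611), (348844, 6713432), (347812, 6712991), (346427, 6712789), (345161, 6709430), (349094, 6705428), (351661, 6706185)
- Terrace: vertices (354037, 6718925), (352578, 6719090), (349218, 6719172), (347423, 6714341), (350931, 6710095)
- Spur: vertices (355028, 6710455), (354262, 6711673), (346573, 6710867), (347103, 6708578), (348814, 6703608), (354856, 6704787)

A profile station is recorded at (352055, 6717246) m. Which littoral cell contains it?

Terrace

Cast a ray rightward from (352055, 6717246). For each polygon, the edges (by vertex number in listed order) whose endpoints lie on opposite sides of northing = 6717246, where each meets that height, and whether that is right or left of the point:
Mesa: 1–2 at easting≈349844.4 (left), 6–1 at easting≈351182.2 (left) → 0 crossings.
Basin: no edge straddles that height → 0 crossings.
Terrace: 3–4 at easting≈348502.4 (left), 5–1 at easting≈353446.4 (right) → 1 crossing.
Spur: no edge straddles that height → 0 crossings.
Only Terrace has an odd count, so the point is inside Terrace.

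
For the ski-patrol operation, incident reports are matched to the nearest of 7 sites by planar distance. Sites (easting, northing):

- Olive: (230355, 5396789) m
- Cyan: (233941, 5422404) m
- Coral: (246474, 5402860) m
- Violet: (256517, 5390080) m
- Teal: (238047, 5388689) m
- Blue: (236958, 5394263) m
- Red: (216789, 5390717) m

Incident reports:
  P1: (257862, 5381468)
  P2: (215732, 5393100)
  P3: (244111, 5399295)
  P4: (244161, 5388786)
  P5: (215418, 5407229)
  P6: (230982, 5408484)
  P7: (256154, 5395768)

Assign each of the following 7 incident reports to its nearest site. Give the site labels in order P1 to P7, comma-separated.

P1 → Violet (d²=75975569.00)
P2 → Red (d²=6795938.00)
P3 → Coral (d²=18292994.00)
P4 → Teal (d²=37390405.00)
P5 → Red (d²=274525785.00)
P6 → Olive (d²=137166154.00)
P7 → Violet (d²=32485113.00)

Violet, Red, Coral, Teal, Red, Olive, Violet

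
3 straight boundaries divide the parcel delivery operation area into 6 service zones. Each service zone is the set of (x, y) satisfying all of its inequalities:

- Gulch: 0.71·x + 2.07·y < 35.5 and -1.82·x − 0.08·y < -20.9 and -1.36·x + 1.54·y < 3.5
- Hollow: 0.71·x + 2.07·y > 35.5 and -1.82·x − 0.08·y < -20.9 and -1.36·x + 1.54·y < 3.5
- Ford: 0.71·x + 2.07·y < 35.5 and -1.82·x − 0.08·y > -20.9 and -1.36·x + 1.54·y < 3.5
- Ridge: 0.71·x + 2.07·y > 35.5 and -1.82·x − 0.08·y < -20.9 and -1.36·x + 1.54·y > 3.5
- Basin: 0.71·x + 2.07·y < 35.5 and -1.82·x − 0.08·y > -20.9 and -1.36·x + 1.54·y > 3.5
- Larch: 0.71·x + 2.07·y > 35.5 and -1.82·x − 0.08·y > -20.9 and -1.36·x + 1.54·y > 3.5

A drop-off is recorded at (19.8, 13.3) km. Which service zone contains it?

Hollow

0.71·19.8 + 2.07·13.3 = 41.589, which is > 35.5
-1.82·19.8 − 0.08·13.3 = -37.100, which is < -20.9
-1.36·19.8 + 1.54·13.3 = -6.446, which is < 3.5
This sign pattern matches Hollow.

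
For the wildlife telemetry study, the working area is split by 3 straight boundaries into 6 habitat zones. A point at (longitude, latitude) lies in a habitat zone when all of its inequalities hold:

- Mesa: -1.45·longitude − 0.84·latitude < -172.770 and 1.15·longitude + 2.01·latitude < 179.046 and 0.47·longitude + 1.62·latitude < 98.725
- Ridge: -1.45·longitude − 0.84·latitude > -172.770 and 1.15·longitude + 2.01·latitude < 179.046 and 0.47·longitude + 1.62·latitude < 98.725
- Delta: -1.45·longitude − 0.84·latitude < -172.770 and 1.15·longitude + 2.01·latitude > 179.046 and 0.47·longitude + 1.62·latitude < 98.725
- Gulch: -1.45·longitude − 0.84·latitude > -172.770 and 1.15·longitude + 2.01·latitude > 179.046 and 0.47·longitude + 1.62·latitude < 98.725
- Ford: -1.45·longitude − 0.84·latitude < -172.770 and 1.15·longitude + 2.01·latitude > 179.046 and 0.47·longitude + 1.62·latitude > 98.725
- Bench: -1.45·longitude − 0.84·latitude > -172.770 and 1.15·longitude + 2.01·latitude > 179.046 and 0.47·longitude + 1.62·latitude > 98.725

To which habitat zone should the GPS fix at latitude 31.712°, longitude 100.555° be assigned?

-1.45·100.555 − 0.84·31.712 = -172.443, which is > -172.770
1.15·100.555 + 2.01·31.712 = 179.379, which is > 179.046
0.47·100.555 + 1.62·31.712 = 98.634, which is < 98.725
This sign pattern matches Gulch.

Gulch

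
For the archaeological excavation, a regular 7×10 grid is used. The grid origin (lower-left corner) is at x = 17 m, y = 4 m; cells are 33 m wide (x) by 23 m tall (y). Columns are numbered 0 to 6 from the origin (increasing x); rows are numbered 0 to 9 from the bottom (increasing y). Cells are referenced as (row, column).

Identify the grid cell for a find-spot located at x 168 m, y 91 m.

Column index: ⌊(168 − 17) / 33⌋ = ⌊4.576⌋ = 4
Row offset from origin: ⌊(91 − 4) / 23⌋ = ⌊3.783⌋ = 3 → row 3

(3, 4)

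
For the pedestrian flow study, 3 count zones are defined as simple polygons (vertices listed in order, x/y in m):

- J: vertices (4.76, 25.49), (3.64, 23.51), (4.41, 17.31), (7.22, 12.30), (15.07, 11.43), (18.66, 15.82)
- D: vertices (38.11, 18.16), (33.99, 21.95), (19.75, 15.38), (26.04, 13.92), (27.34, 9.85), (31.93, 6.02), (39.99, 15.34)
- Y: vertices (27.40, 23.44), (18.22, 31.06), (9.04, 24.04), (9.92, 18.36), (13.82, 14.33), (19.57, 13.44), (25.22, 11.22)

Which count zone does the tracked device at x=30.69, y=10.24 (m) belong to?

D

Cast a ray rightward from (30.69, 10.24). For each polygon, the edges (by vertex number in listed order) whose endpoints lie on opposite sides of y = 10.24, where each meets that height, and whether that is right or left of the point:
J: no edge straddles that height → 0 crossings.
D: 4–5 at x≈27.215 (left), 6–7 at x≈35.579 (right) → 1 crossing.
Y: no edge straddles that height → 0 crossings.
Only D has an odd count, so the point is inside D.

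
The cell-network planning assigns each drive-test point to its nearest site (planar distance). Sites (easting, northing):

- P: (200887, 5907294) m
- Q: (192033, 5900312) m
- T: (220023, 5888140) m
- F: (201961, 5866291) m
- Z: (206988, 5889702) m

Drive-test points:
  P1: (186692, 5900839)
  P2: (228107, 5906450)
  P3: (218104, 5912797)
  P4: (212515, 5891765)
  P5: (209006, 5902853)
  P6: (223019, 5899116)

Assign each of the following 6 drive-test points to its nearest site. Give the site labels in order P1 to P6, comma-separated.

Q, T, P, Z, P, T

P1 → Q (d²=28804010.00)
P2 → T (d²=400607156.00)
P3 → P (d²=326708098.00)
P4 → Z (d²=34803698.00)
P5 → P (d²=85640642.00)
P6 → T (d²=129448592.00)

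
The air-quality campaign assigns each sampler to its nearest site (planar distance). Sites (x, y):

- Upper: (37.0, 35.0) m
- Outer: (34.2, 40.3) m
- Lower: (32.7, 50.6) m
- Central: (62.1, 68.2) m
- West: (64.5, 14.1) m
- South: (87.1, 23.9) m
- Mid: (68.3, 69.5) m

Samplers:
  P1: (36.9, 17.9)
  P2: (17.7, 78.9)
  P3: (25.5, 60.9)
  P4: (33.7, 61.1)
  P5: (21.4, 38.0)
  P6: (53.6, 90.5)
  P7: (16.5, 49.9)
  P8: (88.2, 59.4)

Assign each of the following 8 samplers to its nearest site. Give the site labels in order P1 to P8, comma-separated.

P1 → Upper (d²=292.42)
P2 → Lower (d²=1025.89)
P3 → Lower (d²=157.93)
P4 → Lower (d²=111.25)
P5 → Outer (d²=169.13)
P6 → Central (d²=569.54)
P7 → Lower (d²=262.93)
P8 → Mid (d²=498.02)

Upper, Lower, Lower, Lower, Outer, Central, Lower, Mid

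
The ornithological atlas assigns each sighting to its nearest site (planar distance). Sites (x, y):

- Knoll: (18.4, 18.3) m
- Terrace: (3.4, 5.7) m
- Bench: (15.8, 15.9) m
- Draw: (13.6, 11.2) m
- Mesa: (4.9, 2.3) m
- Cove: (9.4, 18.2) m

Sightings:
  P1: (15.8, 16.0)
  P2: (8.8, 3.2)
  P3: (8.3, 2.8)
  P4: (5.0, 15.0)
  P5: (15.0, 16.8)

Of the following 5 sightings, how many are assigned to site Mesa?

2

P1 → Bench
P2 → Mesa
P3 → Mesa
P4 → Cove
P5 → Bench
2 of the 5 go to Mesa.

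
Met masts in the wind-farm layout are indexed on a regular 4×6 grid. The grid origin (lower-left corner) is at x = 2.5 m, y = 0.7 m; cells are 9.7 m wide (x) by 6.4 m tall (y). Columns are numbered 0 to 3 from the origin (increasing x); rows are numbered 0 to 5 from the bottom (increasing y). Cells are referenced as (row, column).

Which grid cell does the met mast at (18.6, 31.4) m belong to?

Column index: ⌊(18.6 − 2.5) / 9.7⌋ = ⌊1.660⌋ = 1
Row offset from origin: ⌊(31.4 − 0.7) / 6.4⌋ = ⌊4.797⌋ = 4 → row 4

(4, 1)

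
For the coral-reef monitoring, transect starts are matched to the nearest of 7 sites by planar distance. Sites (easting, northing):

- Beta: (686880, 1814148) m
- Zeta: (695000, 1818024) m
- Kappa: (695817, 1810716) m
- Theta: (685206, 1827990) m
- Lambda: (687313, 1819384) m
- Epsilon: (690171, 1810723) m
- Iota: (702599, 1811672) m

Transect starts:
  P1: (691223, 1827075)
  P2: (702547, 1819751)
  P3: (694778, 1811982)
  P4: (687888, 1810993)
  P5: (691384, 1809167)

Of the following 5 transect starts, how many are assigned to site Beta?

0

P1 → Theta
P2 → Zeta
P3 → Kappa
P4 → Epsilon
P5 → Epsilon
0 of the 5 go to Beta.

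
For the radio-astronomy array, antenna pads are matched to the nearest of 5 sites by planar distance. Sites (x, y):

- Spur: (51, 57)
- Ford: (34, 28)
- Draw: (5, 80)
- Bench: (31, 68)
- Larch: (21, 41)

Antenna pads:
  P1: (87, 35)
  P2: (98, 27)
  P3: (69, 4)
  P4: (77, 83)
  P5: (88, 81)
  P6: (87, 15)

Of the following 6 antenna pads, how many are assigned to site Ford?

P1 → Spur
P2 → Spur
P3 → Ford
P4 → Spur
P5 → Spur
P6 → Ford
2 of the 6 go to Ford.

2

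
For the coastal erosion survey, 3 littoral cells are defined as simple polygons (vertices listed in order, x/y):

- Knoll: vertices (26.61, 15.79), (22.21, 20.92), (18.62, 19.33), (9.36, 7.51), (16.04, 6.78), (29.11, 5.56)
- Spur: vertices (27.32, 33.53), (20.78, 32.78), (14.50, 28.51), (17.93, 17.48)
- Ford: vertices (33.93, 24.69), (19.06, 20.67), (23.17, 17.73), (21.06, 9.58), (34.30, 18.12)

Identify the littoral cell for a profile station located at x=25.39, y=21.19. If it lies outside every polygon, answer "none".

Cast a ray rightward from (25.39, 21.19). For each polygon, the edges (by vertex number in listed order) whose endpoints lie on opposite sides of y = 21.19, where each meets that height, and whether that is right or left of the point:
Knoll: no edge straddles that height → 0 crossings.
Spur: 3–4 at x≈16.776 (left), 4–1 at x≈20.101 (left) → 0 crossings.
Ford: 1–2 at x≈20.983 (left), 5–1 at x≈34.127 (right) → 1 crossing.
Only Ford has an odd count, so the point is inside Ford.

Ford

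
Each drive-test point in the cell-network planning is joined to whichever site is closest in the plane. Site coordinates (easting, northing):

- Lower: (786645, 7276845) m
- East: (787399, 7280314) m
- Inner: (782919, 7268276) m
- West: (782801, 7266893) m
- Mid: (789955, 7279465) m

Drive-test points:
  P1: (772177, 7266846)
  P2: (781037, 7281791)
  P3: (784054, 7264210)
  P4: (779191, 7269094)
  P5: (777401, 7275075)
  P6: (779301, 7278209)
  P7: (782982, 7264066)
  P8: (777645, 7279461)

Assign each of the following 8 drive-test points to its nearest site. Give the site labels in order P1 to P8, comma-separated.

West, East, West, Inner, Inner, Lower, West, Lower

P1 → West (d²=112871585.00)
P2 → East (d²=42656573.00)
P3 → West (d²=8768498.00)
P4 → Inner (d²=14567108.00)
P5 → Inner (d²=76674725.00)
P6 → Lower (d²=55794832.00)
P7 → West (d²=8024690.00)
P8 → Lower (d²=87843456.00)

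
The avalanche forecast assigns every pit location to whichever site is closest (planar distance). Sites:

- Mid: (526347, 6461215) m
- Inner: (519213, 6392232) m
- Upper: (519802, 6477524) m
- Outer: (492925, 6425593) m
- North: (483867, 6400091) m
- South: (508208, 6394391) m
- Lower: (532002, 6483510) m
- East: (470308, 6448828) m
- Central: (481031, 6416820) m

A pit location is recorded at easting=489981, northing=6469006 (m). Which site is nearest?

East

Squared distances to each site:
Mid: 1383185637.000; Inner: 6748756900.000; Upper: 961848365.000; Outer: 1893355705.000; North: 4786658221.000; South: 5899621754.000; Lower: 1976130457.000; East: 794178613.000; Central: 2803481096.000.
Minimum at East.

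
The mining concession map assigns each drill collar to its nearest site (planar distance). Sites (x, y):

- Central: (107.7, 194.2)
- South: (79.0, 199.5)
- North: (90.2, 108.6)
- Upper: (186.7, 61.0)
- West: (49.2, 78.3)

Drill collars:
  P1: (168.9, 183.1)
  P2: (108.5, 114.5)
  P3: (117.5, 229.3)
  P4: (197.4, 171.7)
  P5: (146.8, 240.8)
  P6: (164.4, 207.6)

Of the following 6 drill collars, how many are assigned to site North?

P1 → Central
P2 → North
P3 → Central
P4 → Central
P5 → Central
P6 → Central
1 of the 6 goes to North.

1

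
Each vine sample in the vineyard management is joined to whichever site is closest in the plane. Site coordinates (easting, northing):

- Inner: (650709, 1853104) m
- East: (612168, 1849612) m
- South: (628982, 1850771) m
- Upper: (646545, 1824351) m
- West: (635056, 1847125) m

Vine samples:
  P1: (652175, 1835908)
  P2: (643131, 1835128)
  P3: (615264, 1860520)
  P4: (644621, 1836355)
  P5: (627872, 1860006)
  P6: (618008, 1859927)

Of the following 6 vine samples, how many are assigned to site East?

P1 → Upper
P2 → Upper
P3 → East
P4 → Upper
P5 → South
P6 → East
2 of the 6 go to East.

2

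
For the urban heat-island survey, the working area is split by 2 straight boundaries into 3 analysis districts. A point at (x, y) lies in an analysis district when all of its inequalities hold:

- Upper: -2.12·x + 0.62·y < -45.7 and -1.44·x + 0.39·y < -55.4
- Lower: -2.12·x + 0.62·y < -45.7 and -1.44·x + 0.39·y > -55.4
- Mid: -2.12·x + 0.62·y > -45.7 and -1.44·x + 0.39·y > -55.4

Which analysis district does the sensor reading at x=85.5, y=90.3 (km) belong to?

Upper

-2.12·85.5 + 0.62·90.3 = -125.274, which is < -45.7
-1.44·85.5 + 0.39·90.3 = -87.903, which is < -55.4
This sign pattern matches Upper.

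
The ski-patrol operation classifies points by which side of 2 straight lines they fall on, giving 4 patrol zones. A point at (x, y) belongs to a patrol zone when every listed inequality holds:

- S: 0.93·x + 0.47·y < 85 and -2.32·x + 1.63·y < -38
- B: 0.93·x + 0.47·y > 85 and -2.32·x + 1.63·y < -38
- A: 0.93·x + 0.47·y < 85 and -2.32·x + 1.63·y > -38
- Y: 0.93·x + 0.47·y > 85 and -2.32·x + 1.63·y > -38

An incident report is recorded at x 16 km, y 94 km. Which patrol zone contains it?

A

0.93·16 + 0.47·94 = 59.060, which is < 85
-2.32·16 + 1.63·94 = 116.100, which is > -38
This sign pattern matches A.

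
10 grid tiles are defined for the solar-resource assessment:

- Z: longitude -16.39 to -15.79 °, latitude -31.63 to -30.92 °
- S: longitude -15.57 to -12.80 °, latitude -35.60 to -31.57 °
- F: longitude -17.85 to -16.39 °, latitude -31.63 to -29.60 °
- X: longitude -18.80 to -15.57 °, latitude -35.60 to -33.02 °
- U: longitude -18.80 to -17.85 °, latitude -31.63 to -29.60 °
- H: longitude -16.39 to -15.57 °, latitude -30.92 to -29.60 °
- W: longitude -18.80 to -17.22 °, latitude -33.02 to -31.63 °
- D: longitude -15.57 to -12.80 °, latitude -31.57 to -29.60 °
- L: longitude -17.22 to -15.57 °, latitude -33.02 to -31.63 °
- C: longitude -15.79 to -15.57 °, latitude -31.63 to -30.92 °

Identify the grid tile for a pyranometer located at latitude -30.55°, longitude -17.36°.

F

The point has longitude = -17.36 and latitude = -30.55.
Only F satisfies -17.85 ≤ longitude ≤ -16.39 and -31.63 ≤ latitude ≤ -29.60.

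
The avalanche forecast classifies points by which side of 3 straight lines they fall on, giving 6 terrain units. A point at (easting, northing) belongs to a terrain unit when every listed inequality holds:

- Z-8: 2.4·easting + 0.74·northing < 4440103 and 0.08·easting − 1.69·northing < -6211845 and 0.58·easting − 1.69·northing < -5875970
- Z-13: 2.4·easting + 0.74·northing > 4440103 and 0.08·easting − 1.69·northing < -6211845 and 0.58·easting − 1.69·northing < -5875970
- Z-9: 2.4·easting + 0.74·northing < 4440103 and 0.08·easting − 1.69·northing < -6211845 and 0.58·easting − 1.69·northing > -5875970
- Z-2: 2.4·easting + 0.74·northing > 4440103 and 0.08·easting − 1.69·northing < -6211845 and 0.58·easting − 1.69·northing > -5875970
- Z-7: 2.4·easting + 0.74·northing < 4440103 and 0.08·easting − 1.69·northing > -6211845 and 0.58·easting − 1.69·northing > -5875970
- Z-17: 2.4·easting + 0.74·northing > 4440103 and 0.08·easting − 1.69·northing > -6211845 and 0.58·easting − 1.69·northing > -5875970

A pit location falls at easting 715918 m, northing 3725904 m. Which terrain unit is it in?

Z-13

2.4·715918 + 0.74·3725904 = 4475372.160, which is > 4440103
0.08·715918 − 1.69·3725904 = -6239504.320, which is < -6211845
0.58·715918 − 1.69·3725904 = -5881545.320, which is < -5875970
This sign pattern matches Z-13.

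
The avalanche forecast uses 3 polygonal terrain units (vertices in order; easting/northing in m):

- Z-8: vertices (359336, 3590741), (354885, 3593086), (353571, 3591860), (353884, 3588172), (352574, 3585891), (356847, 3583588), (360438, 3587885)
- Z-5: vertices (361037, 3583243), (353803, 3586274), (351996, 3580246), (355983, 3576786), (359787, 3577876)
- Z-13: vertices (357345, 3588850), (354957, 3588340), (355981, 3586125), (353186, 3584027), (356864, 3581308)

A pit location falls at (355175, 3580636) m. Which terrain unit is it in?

Z-5

Cast a ray rightward from (355175, 3580636). For each polygon, the edges (by vertex number in listed order) whose endpoints lie on opposite sides of northing = 3580636, where each meets that height, and whether that is right or left of the point:
Z-8: no edge straddles that height → 0 crossings.
Z-5: 2–3 at easting≈352112.9 (left), 5–1 at easting≈360429.8 (right) → 1 crossing.
Z-13: no edge straddles that height → 0 crossings.
Only Z-5 has an odd count, so the point is inside Z-5.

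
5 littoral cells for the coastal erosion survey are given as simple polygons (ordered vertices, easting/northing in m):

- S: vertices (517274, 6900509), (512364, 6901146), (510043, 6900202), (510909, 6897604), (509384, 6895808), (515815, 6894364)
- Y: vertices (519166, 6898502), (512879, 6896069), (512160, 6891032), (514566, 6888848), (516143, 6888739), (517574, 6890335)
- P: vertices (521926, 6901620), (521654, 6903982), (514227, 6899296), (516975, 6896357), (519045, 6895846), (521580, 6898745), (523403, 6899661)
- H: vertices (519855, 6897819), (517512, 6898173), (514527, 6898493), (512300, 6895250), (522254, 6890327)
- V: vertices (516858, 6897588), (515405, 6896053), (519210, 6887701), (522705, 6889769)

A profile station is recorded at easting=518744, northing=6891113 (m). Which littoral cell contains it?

Cast a ray rightward from (518744, 6891113). For each polygon, the edges (by vertex number in listed order) whose endpoints lie on opposite sides of northing = 6891113, where each meets that height, and whether that is right or left of the point:
S: no edge straddles that height → 0 crossings.
Y: 2–3 at easting≈512171.6 (left), 6–1 at easting≈517725.7 (left) → 0 crossings.
P: no edge straddles that height → 0 crossings.
H: 4–5 at easting≈520664.8 (right), 5–1 at easting≈522002.3 (right) → 2 crossings.
V: 2–3 at easting≈517655.6 (left), 4–1 at easting≈521700.0 (right) → 1 crossing.
Only V has an odd count, so the point is inside V.

V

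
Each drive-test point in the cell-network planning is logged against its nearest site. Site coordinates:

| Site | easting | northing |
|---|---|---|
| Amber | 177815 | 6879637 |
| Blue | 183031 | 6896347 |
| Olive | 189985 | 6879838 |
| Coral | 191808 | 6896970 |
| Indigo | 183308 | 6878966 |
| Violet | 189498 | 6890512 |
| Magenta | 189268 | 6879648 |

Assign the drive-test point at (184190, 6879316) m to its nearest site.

Indigo

Squared distances to each site:
Amber: 40743666.000; Blue: 291398242.000; Olive: 33854509.000; Coral: 369697640.000; Indigo: 900424.000; Violet: 153525280.000; Magenta: 25896308.000.
Minimum at Indigo.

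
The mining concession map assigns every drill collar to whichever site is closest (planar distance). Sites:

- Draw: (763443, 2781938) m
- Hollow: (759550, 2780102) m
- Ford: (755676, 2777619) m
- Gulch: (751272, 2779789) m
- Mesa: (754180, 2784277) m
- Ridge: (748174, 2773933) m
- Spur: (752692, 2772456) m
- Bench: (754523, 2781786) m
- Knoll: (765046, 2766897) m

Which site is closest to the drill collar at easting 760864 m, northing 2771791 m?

Knoll

Squared distances to each site:
Draw: 109612850.000; Hollow: 70799317.000; Ford: 60880928.000; Gulch: 155974468.000; Mesa: 200576052.000; Ridge: 165624264.000; Spur: 67223809.000; Bench: 140108306.000; Knoll: 41440360.000.
Minimum at Knoll.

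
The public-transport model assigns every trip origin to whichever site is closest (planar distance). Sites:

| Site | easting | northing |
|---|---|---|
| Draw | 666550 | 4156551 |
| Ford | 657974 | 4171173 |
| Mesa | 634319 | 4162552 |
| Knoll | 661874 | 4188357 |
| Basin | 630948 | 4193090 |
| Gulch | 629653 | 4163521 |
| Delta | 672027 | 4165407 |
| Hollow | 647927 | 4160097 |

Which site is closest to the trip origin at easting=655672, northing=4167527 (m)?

Ford

Squared distances to each site:
Draw: 238803460.000; Ford: 18592520.000; Mesa: 480701234.000; Knoll: 472353704.000; Basin: 1264743145.000; Gulch: 693036397.000; Delta: 271980425.000; Hollow: 115189925.000.
Minimum at Ford.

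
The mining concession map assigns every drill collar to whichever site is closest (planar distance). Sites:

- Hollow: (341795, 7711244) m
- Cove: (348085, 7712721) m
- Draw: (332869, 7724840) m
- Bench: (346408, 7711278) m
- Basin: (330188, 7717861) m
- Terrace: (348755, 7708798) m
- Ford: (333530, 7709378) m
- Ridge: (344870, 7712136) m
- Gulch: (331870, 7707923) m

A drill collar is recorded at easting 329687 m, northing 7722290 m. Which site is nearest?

Squared distances to each site:
Hollow: 268617780.000; Cove: 430052165.000; Draw: 16627624.000; Bench: 400855985.000; Basin: 19867042.000; Terrace: 545622688.000; Ford: 181488393.000; Ridge: 333627205.000; Gulch: 211176178.000.
Minimum at Draw.

Draw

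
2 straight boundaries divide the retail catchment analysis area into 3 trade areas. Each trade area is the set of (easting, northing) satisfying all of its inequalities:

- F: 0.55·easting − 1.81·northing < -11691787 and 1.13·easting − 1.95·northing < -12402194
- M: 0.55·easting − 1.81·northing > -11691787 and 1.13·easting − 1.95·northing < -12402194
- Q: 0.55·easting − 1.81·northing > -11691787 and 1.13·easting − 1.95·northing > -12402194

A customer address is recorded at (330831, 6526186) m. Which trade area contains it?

Q

0.55·330831 − 1.81·6526186 = -11630439.610, which is > -11691787
1.13·330831 − 1.95·6526186 = -12352223.670, which is > -12402194
This sign pattern matches Q.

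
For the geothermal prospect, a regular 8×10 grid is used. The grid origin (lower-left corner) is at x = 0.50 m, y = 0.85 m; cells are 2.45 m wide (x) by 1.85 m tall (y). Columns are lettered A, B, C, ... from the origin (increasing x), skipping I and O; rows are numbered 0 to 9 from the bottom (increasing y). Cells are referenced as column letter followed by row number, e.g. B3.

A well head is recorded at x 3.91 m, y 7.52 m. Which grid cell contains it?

Column index: ⌊(3.91 − 0.50) / 2.45⌋ = ⌊1.392⌋ = 1 → column B
Row offset from origin: ⌊(7.52 − 0.85) / 1.85⌋ = ⌊3.605⌋ = 3 → row 3

B3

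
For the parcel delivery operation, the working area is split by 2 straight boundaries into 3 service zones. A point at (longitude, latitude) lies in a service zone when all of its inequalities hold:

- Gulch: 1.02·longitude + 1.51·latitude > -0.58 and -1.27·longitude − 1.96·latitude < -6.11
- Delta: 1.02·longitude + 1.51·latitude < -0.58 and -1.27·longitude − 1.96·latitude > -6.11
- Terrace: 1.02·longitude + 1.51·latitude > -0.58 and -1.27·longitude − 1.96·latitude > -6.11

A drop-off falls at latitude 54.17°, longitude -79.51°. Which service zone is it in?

Terrace

1.02·-79.51 + 1.51·54.17 = 0.697, which is > -0.58
-1.27·-79.51 − 1.96·54.17 = -5.195, which is > -6.11
This sign pattern matches Terrace.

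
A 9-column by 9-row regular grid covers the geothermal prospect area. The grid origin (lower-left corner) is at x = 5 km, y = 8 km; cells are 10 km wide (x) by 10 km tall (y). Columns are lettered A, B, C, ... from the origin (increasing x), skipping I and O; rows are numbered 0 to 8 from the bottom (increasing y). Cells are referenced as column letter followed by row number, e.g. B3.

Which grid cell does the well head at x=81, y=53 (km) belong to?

H4

Column index: ⌊(81 − 5) / 10⌋ = ⌊7.600⌋ = 7 → column H
Row offset from origin: ⌊(53 − 8) / 10⌋ = ⌊4.500⌋ = 4 → row 4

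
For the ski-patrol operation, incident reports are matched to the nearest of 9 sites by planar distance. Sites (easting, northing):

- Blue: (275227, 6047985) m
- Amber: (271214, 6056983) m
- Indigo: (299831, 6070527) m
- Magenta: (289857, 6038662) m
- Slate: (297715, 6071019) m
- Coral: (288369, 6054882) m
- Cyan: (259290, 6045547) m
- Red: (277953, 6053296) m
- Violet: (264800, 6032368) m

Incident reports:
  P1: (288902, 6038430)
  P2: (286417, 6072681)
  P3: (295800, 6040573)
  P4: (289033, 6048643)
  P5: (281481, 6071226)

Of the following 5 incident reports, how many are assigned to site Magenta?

2

P1 → Magenta
P2 → Slate
P3 → Magenta
P4 → Coral
P5 → Slate
2 of the 5 go to Magenta.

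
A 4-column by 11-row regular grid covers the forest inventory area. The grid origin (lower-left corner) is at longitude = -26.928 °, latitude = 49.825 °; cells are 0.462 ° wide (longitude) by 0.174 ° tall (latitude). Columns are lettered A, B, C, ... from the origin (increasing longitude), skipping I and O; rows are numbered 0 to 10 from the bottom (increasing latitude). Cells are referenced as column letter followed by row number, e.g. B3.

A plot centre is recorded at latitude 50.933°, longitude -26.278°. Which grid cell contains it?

Column index: ⌊(-26.278 − -26.928) / 0.462⌋ = ⌊1.407⌋ = 1 → column B
Row offset from origin: ⌊(50.933 − 49.825) / 0.174⌋ = ⌊6.368⌋ = 6 → row 6

B6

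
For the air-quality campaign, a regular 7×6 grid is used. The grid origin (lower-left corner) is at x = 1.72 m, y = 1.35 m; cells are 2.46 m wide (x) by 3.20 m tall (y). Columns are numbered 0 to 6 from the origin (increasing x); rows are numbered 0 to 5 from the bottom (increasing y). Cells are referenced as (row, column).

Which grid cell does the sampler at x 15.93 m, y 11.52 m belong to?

(3, 5)

Column index: ⌊(15.93 − 1.72) / 2.46⌋ = ⌊5.776⌋ = 5
Row offset from origin: ⌊(11.52 − 1.35) / 3.20⌋ = ⌊3.178⌋ = 3 → row 3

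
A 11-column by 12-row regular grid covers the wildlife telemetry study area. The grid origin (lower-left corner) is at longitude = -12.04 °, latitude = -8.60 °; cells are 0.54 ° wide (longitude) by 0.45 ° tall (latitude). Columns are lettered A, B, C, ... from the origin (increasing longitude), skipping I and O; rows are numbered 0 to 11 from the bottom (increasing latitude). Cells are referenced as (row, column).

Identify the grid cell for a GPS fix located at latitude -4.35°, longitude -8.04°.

Column index: ⌊(-8.04 − -12.04) / 0.54⌋ = ⌊7.407⌋ = 7 → column H
Row offset from origin: ⌊(-4.35 − -8.60) / 0.45⌋ = ⌊9.444⌋ = 9 → row 9

(9, H)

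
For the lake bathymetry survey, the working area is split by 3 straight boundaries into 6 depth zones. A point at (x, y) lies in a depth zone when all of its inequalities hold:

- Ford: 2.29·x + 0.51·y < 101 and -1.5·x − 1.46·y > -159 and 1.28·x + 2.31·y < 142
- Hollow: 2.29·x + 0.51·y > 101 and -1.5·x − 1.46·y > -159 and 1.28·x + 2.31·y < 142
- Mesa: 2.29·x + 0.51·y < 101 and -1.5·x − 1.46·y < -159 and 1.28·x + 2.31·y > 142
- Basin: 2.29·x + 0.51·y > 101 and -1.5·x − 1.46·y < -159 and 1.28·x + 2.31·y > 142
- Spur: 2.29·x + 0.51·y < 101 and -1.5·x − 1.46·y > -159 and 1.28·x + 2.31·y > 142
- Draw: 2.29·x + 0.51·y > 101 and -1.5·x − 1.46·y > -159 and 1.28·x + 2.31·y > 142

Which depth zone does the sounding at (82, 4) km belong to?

2.29·82 + 0.51·4 = 189.820, which is > 101
-1.5·82 − 1.46·4 = -128.840, which is > -159
1.28·82 + 2.31·4 = 114.200, which is < 142
This sign pattern matches Hollow.

Hollow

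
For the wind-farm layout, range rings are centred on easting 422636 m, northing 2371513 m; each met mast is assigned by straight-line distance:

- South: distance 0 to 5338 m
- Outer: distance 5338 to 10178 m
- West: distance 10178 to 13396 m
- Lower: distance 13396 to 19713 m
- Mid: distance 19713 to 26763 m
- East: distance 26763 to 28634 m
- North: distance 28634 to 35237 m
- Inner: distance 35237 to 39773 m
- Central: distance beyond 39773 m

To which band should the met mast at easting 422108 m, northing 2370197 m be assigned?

South

Distance = √((422108−422636)² + (2370197−2371513)²) = √(278784.000 + 1731856.000) = 1417.970 m.
0 ≤ 1417.970 < 5338 → South.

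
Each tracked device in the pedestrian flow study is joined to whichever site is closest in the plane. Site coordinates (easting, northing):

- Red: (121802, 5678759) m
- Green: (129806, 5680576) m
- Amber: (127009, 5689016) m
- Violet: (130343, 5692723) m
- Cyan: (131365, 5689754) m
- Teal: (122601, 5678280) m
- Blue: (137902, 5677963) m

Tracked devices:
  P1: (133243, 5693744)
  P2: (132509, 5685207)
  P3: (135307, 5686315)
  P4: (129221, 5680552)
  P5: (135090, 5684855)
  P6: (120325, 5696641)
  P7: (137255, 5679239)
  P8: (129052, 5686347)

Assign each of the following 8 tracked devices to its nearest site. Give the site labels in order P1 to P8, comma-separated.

Violet, Cyan, Cyan, Green, Cyan, Amber, Blue, Amber

P1 → Violet (d²=9452441.00)
P2 → Cyan (d²=21983945.00)
P3 → Cyan (d²=27366085.00)
P4 → Green (d²=342801.00)
P5 → Cyan (d²=37875826.00)
P6 → Amber (d²=102816481.00)
P7 → Blue (d²=2046785.00)
P8 → Amber (d²=11297410.00)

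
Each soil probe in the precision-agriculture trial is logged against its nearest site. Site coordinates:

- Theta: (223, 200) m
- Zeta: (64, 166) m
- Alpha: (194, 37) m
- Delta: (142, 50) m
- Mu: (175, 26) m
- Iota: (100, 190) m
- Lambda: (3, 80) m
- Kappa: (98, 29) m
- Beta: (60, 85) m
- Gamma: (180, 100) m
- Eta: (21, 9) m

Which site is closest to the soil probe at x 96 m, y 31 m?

Squared distances to each site:
Theta: 44690.000; Zeta: 19249.000; Alpha: 9640.000; Delta: 2477.000; Mu: 6266.000; Iota: 25297.000; Lambda: 11050.000; Kappa: 8.000; Beta: 4212.000; Gamma: 11817.000; Eta: 6109.000.
Minimum at Kappa.

Kappa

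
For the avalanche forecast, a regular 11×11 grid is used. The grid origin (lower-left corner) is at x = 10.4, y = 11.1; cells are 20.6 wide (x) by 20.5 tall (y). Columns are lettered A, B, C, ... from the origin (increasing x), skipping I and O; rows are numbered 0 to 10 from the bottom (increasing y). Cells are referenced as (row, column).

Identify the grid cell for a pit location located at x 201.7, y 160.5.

(7, K)

Column index: ⌊(201.7 − 10.4) / 20.6⌋ = ⌊9.286⌋ = 9 → column K
Row offset from origin: ⌊(160.5 − 11.1) / 20.5⌋ = ⌊7.288⌋ = 7 → row 7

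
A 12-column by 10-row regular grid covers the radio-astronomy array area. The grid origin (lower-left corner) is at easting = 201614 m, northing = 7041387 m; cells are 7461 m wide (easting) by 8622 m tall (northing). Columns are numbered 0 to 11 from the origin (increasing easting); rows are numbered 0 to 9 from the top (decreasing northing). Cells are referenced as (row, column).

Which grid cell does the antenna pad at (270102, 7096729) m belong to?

(3, 9)

Column index: ⌊(270102 − 201614) / 7461⌋ = ⌊9.179⌋ = 9
Row offset from origin: ⌊(7096729 − 7041387) / 8622⌋ = ⌊6.419⌋ = 6 → row 3 (counted from top)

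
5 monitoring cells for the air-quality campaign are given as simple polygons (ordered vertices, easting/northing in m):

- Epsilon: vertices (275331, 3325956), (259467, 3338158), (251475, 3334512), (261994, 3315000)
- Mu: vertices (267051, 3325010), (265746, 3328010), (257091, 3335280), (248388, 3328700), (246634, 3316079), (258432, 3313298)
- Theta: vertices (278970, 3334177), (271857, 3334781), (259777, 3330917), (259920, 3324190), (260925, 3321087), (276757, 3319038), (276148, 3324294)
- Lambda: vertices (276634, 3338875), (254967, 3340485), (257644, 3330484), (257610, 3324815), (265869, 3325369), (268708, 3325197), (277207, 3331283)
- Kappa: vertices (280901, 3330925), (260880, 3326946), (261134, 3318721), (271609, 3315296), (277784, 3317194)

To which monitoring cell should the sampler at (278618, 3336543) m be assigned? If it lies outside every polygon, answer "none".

Cast a ray rightward from (278618, 3336543). For each polygon, the edges (by vertex number in listed order) whose endpoints lie on opposite sides of northing = 3336543, where each meets that height, and whether that is right or left of the point:
Epsilon: 1–2 at easting≈261566.7 (left), 2–3 at easting≈255926.9 (left) → 0 crossings.
Mu: no edge straddles that height → 0 crossings.
Theta: no edge straddles that height → 0 crossings.
Lambda: 2–3 at easting≈256022.2 (left), 7–1 at easting≈276810.0 (left) → 0 crossings.
Kappa: no edge straddles that height → 0 crossings.
All counts are even, so the point lies outside every listed polygon.

none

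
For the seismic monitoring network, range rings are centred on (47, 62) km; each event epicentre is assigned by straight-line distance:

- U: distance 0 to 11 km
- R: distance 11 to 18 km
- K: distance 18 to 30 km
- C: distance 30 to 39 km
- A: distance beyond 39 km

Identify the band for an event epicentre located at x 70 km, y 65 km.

Distance = √((70−47)² + (65−62)²) = √(529.000 + 9.000) = 23.195 km.
18 ≤ 23.195 < 30 → K.

K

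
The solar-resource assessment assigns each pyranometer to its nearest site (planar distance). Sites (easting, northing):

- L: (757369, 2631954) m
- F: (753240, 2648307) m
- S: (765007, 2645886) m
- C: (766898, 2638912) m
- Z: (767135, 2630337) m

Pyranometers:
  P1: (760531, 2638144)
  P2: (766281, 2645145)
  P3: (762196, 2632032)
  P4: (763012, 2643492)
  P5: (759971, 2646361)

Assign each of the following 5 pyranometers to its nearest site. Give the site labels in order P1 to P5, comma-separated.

C, S, L, S, S

P1 → C (d²=41128513.00)
P2 → S (d²=2172157.00)
P3 → L (d²=23306013.00)
P4 → S (d²=9711261.00)
P5 → S (d²=25586921.00)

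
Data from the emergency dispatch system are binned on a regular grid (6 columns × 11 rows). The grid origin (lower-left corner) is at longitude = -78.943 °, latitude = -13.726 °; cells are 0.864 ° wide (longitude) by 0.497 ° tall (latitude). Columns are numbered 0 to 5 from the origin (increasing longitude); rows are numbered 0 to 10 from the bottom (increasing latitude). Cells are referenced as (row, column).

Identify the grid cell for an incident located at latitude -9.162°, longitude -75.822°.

(9, 3)

Column index: ⌊(-75.822 − -78.943) / 0.864⌋ = ⌊3.612⌋ = 3
Row offset from origin: ⌊(-9.162 − -13.726) / 0.497⌋ = ⌊9.183⌋ = 9 → row 9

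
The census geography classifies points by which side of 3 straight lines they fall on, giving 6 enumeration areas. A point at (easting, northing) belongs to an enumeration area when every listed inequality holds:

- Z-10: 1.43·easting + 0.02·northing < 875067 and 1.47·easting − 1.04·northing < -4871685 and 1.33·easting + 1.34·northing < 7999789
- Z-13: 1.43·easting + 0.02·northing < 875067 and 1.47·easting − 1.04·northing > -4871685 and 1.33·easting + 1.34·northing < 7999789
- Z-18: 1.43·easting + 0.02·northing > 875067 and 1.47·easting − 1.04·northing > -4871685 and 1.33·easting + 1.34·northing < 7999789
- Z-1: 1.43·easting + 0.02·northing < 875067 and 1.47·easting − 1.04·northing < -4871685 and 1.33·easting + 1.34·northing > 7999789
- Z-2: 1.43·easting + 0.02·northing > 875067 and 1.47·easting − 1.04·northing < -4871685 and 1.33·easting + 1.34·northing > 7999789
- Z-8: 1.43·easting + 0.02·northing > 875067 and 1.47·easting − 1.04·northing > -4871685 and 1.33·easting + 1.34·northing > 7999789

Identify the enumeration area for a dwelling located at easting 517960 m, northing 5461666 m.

1.43·517960 + 0.02·5461666 = 849916.120, which is < 875067
1.47·517960 − 1.04·5461666 = -4918731.440, which is < -4871685
1.33·517960 + 1.34·5461666 = 8007519.240, which is > 7999789
This sign pattern matches Z-1.

Z-1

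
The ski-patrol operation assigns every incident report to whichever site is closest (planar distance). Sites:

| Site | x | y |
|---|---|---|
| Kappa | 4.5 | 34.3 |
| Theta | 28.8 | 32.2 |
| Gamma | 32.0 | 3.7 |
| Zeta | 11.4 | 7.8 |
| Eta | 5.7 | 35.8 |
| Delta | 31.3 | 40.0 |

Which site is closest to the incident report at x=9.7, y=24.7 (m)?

Kappa

Squared distances to each site:
Kappa: 119.200; Theta: 421.060; Gamma: 938.290; Zeta: 288.500; Eta: 139.210; Delta: 700.650.
Minimum at Kappa.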